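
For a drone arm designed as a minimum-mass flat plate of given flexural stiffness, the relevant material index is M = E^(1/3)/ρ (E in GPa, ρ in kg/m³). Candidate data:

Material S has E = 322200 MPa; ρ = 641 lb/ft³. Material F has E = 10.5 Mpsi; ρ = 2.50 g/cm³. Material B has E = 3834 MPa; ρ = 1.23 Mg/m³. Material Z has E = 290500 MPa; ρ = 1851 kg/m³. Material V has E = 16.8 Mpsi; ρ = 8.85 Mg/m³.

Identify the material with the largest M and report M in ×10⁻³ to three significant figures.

Normalizing units and computing the index:
  material S: E = 322.2 GPa, ρ = 10270 kg/m³
  material F: E = 72.39 GPa, ρ = 2500 kg/m³
  material B: E = 3.834 GPa, ρ = 1230 kg/m³
  material Z: E = 290.5 GPa, ρ = 1851 kg/m³
  material V: E = 115.8 GPa, ρ = 8850 kg/m³
  material Z: M = 3.58×10⁻³
  material F: M = 1.67×10⁻³
  material B: M = 1.27×10⁻³
  material S: M = 0.668×10⁻³
  material V: M = 0.551×10⁻³
Material Z has the largest M.

material Z, M = 3.58×10⁻³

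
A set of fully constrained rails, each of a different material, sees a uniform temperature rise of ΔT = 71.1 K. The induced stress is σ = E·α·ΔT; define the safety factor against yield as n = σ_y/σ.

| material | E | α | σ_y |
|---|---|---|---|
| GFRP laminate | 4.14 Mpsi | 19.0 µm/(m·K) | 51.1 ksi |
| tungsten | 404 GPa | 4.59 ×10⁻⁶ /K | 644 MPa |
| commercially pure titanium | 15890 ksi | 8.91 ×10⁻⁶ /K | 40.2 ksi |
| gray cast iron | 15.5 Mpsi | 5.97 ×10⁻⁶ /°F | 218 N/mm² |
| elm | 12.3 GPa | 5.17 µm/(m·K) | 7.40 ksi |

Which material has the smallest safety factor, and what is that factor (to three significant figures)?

gray cast iron, n = 2.67

Converting E to GPa, α to ×10⁻⁶/K, σ_y to MPa, then σ and n for each:
  GFRP laminate: E = 28.54, α = 19.0, σ_y = 352.3 → σ = 38.6 MPa, n = 9.14
  tungsten: E = 404.0, α = 4.59, σ_y = 644.0 → σ = 132 MPa, n = 4.88
  commercially pure titanium: E = 109.6, α = 8.91, σ_y = 277.2 → σ = 69.4 MPa, n = 3.99
  gray cast iron: E = 106.9, α = 10.7, σ_y = 218.0 → σ = 81.7 MPa, n = 2.67
  elm: E = 12.30, α = 5.17, σ_y = 51.02 → σ = 4.52 MPa, n = 11.3
Smallest n: gray cast iron with n = 2.67.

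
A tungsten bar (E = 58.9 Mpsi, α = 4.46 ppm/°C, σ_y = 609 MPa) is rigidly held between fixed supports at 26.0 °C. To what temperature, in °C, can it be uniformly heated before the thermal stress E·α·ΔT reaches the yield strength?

362 °C

E = 58.9 Mpsi = 406.1 GPa.
E·α·ΔT = 609.0 MPa ⇒ ΔT = 609.0 / (406.1×10³ × 4.46×10⁻⁶) = 336.2 K.
T = 26.0 + 336.2 = 362.2 °C.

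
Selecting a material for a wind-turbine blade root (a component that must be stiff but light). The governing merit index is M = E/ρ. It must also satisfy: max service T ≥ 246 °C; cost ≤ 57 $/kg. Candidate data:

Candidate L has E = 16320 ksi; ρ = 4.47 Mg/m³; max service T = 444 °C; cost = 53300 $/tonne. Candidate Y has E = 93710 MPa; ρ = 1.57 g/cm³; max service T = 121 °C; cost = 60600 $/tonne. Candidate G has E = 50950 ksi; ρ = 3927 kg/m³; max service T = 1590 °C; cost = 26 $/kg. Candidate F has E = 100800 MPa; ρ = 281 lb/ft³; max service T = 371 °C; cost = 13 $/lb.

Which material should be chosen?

candidate G

Screen on constraints: max service T ≥ 246 °C; cost ≤ 57 $/kg. Survivors: candidate L, candidate G, candidate F.
In SI units:
  candidate L: E = 112.5 GPa, ρ = 4470 kg/m³
  candidate G: E = 351.3 GPa, ρ = 3927 kg/m³
  candidate F: E = 100.8 GPa, ρ = 4501 kg/m³
  candidate G: M = 89.5 MN·m/kg
  candidate L: M = 25.2 MN·m/kg
  candidate F: M = 22.4 MN·m/kg
Candidate G has the largest M.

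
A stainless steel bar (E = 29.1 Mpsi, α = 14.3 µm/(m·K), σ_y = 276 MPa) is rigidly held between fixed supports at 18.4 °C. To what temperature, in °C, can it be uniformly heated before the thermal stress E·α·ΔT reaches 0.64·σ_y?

80.0 °C

E = 29.1 Mpsi = 200.6 GPa.
E·α·ΔT = 176.6 MPa ⇒ ΔT = 176.6 / (200.6×10³ × 14.3×10⁻⁶) = 61.57 K.
T = 18.4 + 61.57 = 79.97 °C.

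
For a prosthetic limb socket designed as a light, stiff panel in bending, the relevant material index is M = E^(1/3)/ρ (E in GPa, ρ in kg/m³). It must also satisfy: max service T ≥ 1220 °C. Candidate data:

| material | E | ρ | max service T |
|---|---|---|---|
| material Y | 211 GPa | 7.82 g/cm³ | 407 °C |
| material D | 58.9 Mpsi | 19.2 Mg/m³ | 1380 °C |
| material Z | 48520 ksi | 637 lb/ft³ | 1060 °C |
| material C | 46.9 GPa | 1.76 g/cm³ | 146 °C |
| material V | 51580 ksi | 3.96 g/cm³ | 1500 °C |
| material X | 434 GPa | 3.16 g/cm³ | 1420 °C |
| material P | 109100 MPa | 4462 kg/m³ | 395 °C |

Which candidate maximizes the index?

Screen on constraints: max service T ≥ 1220 °C. Survivors: material D, material V, material X.
After converting to SI:
  material D: E = 406.1 GPa, ρ = 19200 kg/m³
  material V: E = 355.6 GPa, ρ = 3960 kg/m³
  material X: E = 434.0 GPa, ρ = 3160 kg/m³
  material X: M = 2.40×10⁻³
  material V: M = 1.79×10⁻³
  material D: M = 0.386×10⁻³
The maximum is for material X.

material X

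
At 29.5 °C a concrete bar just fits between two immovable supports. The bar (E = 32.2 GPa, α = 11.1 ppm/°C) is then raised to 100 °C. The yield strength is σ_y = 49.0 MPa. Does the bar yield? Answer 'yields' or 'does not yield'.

ΔT = 70.50 K. Constrained thermal stress σ = E·α·ΔT = 32.20×10³ MPa × 11.1×10⁻⁶ × 70.50 = 25.2 MPa (compressive).
Compare to σ_y = 49.0 MPa: σ < σ_y, so it does not yield.

does not yield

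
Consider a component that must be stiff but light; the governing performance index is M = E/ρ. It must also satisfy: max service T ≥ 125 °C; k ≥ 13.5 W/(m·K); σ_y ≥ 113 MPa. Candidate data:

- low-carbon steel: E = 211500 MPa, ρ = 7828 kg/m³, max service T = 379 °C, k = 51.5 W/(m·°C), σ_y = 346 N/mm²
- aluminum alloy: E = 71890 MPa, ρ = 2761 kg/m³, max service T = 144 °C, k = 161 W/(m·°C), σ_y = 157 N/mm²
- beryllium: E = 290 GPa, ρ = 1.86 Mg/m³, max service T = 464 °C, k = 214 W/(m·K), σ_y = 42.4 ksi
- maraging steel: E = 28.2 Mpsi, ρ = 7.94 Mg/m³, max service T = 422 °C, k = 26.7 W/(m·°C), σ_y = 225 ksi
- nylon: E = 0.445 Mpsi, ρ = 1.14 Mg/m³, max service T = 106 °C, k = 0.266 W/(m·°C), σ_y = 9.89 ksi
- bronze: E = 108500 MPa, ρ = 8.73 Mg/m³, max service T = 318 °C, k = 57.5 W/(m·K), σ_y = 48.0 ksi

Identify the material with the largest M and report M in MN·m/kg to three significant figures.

beryllium, M = 156 MN·m/kg

Screen on constraints: max service T ≥ 125 °C; k ≥ 13.5 W/(m·K); σ_y ≥ 113 MPa. Survivors: low-carbon steel, aluminum alloy, beryllium, maraging steel, bronze.
In SI units:
  low-carbon steel: E = 211.5 GPa, ρ = 7828 kg/m³
  aluminum alloy: E = 71.89 GPa, ρ = 2761 kg/m³
  beryllium: E = 290.0 GPa, ρ = 1860 kg/m³
  maraging steel: E = 194.4 GPa, ρ = 7940 kg/m³
  bronze: E = 108.5 GPa, ρ = 8730 kg/m³
  beryllium: M = 156 MN·m/kg
  low-carbon steel: M = 27.0 MN·m/kg
  aluminum alloy: M = 26.0 MN·m/kg
  maraging steel: M = 24.5 MN·m/kg
  bronze: M = 12.4 MN·m/kg
Highest index: beryllium.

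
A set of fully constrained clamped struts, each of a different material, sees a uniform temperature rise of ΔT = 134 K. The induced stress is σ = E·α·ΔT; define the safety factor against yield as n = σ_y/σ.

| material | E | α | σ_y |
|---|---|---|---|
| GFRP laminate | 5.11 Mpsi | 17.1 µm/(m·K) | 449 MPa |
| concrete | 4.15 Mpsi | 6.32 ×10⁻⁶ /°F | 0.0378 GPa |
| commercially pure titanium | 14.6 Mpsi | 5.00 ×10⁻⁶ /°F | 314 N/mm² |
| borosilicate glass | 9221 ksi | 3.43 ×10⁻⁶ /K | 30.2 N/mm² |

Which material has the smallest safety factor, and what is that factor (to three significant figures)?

Converting E to GPa, α to ×10⁻⁶/K, σ_y to MPa, then σ and n for each:
  GFRP laminate: E = 35.23, α = 17.1, σ_y = 449.0 → σ = 80.7 MPa, n = 5.56
  concrete: E = 28.61, α = 11.4, σ_y = 37.80 → σ = 43.6 MPa, n = 0.867
  commercially pure titanium: E = 100.7, α = 9.00, σ_y = 314.0 → σ = 121 MPa, n = 2.59
  borosilicate glass: E = 63.58, α = 3.43, σ_y = 30.20 → σ = 29.2 MPa, n = 1.03
Concrete has the lowest safety factor, n = 0.867.

concrete, n = 0.867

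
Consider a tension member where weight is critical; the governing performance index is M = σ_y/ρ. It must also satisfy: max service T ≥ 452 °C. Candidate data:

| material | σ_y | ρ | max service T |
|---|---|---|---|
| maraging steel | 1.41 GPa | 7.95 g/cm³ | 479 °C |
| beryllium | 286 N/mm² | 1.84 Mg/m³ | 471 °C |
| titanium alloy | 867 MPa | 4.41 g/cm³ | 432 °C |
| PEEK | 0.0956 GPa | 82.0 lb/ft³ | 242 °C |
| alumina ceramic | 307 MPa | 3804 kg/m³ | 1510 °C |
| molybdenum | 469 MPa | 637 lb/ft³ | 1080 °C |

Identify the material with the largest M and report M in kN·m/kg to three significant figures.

Screen on constraints: max service T ≥ 452 °C. Survivors: maraging steel, beryllium, alumina ceramic, molybdenum.
In SI units:
  maraging steel: σ_y = 1410 MPa, ρ = 7950 kg/m³
  beryllium: σ_y = 286.0 MPa, ρ = 1840 kg/m³
  alumina ceramic: σ_y = 307.0 MPa, ρ = 3804 kg/m³
  molybdenum: σ_y = 469.0 MPa, ρ = 10200 kg/m³
  maraging steel: M = 177 kN·m/kg
  beryllium: M = 155 kN·m/kg
  alumina ceramic: M = 80.7 kN·m/kg
  molybdenum: M = 46.0 kN·m/kg
Maraging steel has the largest M.

maraging steel, M = 177 kN·m/kg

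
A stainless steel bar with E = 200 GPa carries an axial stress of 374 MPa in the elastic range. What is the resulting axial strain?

ε = σ/E = 374 / 200000 = 1.87×10⁻³.

1.87×10⁻³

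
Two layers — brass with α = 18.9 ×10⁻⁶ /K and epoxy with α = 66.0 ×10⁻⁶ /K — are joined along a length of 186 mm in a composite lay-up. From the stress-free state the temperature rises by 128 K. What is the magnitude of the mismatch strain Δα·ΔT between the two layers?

6.03×10⁻³

Δα = |18.9 − 66.0|×10⁻⁶/K = 47.1×10⁻⁶/K.
Mismatch strain = Δα·ΔT = 47.1×10⁻⁶ × 128.0 = 6.03×10⁻³.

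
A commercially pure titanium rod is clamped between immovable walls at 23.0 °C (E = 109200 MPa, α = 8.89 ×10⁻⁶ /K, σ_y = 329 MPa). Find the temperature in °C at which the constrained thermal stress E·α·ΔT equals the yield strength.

362 °C

E = 109200 MPa = 109.2 GPa.
E·α·ΔT = 329.0 MPa ⇒ ΔT = 329.0 / (109.2×10³ × 8.89×10⁻⁶) = 338.9 K.
T = 23.0 + 338.9 = 361.9 °C.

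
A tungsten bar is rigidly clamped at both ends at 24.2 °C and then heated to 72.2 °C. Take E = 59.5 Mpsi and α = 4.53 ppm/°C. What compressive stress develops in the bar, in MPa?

89.2 MPa

E = 59.5 Mpsi = 410.2 GPa.
ΔT = 48.00 K. Constrained thermal stress σ = E·α·ΔT = 410.2×10³ MPa × 4.53×10⁻⁶ × 48.00 = 89.2 MPa (compressive).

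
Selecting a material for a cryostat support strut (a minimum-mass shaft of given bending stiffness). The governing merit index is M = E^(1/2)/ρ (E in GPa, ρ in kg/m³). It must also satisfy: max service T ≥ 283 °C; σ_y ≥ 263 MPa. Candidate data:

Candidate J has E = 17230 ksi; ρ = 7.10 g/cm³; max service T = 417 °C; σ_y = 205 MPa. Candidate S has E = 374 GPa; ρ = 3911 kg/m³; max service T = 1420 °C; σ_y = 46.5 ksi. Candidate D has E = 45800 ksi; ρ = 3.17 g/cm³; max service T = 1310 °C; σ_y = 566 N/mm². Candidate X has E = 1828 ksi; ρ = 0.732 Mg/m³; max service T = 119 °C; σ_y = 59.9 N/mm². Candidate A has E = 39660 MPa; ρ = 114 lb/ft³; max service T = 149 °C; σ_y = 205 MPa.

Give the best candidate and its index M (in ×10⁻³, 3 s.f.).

candidate D, M = 5.61×10⁻³

Screen on constraints: max service T ≥ 283 °C; σ_y ≥ 263 MPa. Survivors: candidate S, candidate D.
Putting every candidate on a common basis:
  candidate S: E = 374.0 GPa, ρ = 3911 kg/m³
  candidate D: E = 315.8 GPa, ρ = 3170 kg/m³
  candidate D: M = 5.61×10⁻³
  candidate S: M = 4.94×10⁻³
Highest index: candidate D.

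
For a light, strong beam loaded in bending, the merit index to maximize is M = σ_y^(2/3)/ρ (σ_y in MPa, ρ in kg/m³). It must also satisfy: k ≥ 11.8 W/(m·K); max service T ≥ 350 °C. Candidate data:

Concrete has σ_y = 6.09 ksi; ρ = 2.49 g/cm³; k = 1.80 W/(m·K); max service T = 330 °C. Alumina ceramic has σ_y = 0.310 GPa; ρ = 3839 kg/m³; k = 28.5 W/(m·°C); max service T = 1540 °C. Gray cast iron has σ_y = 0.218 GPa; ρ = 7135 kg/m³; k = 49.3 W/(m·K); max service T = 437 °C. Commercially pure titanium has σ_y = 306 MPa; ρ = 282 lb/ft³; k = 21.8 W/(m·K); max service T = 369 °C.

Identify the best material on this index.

Screen on constraints: k ≥ 11.8 W/(m·K); max service T ≥ 350 °C. Survivors: alumina ceramic, gray cast iron, commercially pure titanium.
After converting to SI:
  alumina ceramic: σ_y = 310.0 MPa, ρ = 3839 kg/m³
  gray cast iron: σ_y = 218.0 MPa, ρ = 7135 kg/m³
  commercially pure titanium: σ_y = 306.0 MPa, ρ = 4517 kg/m³
  alumina ceramic: M = 11.9×10⁻³
  commercially pure titanium: M = 10.1×10⁻³
  gray cast iron: M = 5.08×10⁻³
Alumina ceramic ranks first.

alumina ceramic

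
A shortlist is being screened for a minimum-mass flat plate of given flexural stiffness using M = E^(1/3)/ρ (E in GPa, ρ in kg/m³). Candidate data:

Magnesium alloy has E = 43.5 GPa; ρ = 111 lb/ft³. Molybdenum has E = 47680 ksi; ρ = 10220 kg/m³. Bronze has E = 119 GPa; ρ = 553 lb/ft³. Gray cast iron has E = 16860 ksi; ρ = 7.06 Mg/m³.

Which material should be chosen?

magnesium alloy

Putting every candidate on a common basis:
  magnesium alloy: E = 43.50 GPa, ρ = 1778 kg/m³
  molybdenum: E = 328.7 GPa, ρ = 10220 kg/m³
  bronze: E = 119.0 GPa, ρ = 8858 kg/m³
  gray cast iron: E = 116.2 GPa, ρ = 7060 kg/m³
  magnesium alloy: M = 1.98×10⁻³
  gray cast iron: M = 0.691×10⁻³
  molybdenum: M = 0.675×10⁻³
  bronze: M = 0.555×10⁻³
Magnesium alloy has the largest M.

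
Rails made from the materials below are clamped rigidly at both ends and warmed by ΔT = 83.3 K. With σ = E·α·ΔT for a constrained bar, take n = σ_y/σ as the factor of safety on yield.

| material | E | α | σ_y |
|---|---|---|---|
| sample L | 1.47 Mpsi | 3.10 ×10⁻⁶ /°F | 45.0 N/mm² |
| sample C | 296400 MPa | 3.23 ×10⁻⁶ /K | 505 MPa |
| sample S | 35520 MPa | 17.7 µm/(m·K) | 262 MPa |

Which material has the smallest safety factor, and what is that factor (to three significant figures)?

sample S, n = 5.00

Per material, after unit conversion:
  sample L: E = 10.14, α = 5.58, σ_y = 45.00 → σ = 4.71 MPa, n = 9.55
  sample C: E = 296.4, α = 3.23, σ_y = 505.0 → σ = 79.7 MPa, n = 6.33
  sample S: E = 35.52, α = 17.7, σ_y = 262.0 → σ = 52.4 MPa, n = 5.00
Smallest n: sample S with n = 5.00.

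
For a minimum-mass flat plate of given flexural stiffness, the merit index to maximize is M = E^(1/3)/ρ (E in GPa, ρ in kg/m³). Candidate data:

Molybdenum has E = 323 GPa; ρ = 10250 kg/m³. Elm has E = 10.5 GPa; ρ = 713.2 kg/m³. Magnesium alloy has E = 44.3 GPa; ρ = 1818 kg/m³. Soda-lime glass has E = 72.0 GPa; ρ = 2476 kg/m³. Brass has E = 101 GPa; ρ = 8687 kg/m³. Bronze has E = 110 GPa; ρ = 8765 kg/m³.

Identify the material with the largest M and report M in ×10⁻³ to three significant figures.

Computing M directly (units already consistent):
  elm: M = 3.07×10⁻³
  magnesium alloy: M = 1.95×10⁻³
  soda-lime glass: M = 1.68×10⁻³
  molybdenum: M = 0.669×10⁻³
  bronze: M = 0.547×10⁻³
  brass: M = 0.536×10⁻³
Highest index: elm.

elm, M = 3.07×10⁻³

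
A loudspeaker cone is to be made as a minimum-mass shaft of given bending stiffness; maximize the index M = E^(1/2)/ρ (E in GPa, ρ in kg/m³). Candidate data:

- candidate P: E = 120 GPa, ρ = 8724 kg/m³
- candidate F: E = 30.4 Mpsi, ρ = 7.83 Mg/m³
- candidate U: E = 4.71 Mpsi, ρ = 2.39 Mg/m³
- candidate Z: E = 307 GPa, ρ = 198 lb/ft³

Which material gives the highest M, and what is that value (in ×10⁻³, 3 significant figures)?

Convert each candidate to consistent units, then evaluate M:
  candidate P: E = 120.0 GPa, ρ = 8724 kg/m³
  candidate F: E = 209.6 GPa, ρ = 7830 kg/m³
  candidate U: E = 32.47 GPa, ρ = 2390 kg/m³
  candidate Z: E = 307.0 GPa, ρ = 3172 kg/m³
  candidate Z: M = 5.52×10⁻³
  candidate U: M = 2.38×10⁻³
  candidate F: M = 1.85×10⁻³
  candidate P: M = 1.26×10⁻³
The maximum is for candidate Z.

candidate Z, M = 5.52×10⁻³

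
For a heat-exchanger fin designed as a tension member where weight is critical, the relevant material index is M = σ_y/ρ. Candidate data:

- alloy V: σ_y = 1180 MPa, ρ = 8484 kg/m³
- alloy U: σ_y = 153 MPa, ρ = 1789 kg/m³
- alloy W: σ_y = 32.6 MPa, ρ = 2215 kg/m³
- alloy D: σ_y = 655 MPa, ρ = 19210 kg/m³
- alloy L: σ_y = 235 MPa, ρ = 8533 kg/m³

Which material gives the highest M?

Computing M directly (units already consistent):
  alloy V: M = 139 kN·m/kg
  alloy U: M = 85.5 kN·m/kg
  alloy D: M = 34.1 kN·m/kg
  alloy L: M = 27.5 kN·m/kg
  alloy W: M = 14.7 kN·m/kg
Highest index: alloy V.

alloy V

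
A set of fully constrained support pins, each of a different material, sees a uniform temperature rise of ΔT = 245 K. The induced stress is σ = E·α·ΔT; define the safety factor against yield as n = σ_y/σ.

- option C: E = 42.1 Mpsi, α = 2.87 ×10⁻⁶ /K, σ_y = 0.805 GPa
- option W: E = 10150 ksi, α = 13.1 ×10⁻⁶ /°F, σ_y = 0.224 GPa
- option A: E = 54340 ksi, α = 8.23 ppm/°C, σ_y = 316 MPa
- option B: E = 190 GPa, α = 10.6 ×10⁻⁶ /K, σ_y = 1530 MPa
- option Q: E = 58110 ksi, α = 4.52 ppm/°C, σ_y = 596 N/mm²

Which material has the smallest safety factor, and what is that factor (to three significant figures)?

With everything in SI (GPa, ×10⁻⁶/K, MPa):
  option C: E = 290.3, α = 2.87, σ_y = 805.0 → σ = 204 MPa, n = 3.94
  option W: E = 69.98, α = 23.6, σ_y = 224.0 → σ = 404 MPa, n = 0.554
  option A: E = 374.7, α = 8.23, σ_y = 316.0 → σ = 755 MPa, n = 0.418
  option B: E = 190.0, α = 10.6, σ_y = 1530 → σ = 493 MPa, n = 3.10
  option Q: E = 400.7, α = 4.52, σ_y = 596.0 → σ = 444 MPa, n = 1.34
The minimum is option A at n = 0.418.

option A, n = 0.418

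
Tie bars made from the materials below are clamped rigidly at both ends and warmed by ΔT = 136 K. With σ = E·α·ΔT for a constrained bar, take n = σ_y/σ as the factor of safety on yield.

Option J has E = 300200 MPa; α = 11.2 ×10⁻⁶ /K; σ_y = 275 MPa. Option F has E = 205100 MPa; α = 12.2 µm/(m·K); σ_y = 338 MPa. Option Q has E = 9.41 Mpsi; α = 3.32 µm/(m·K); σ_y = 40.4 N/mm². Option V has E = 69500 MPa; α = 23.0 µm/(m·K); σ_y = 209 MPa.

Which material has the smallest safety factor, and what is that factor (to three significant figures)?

option J, n = 0.601

With everything in SI (GPa, ×10⁻⁶/K, MPa):
  option J: E = 300.2, α = 11.2, σ_y = 275.0 → σ = 457 MPa, n = 0.601
  option F: E = 205.1, α = 12.2, σ_y = 338.0 → σ = 340 MPa, n = 0.993
  option Q: E = 64.88, α = 3.32, σ_y = 40.40 → σ = 29.3 MPa, n = 1.38
  option V: E = 69.50, α = 23.0, σ_y = 209.0 → σ = 217 MPa, n = 0.961
The minimum is option J at n = 0.601.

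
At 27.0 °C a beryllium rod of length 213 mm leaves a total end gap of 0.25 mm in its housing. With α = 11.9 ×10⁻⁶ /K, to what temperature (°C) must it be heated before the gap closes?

126 °C

α·L₀·ΔT = 0.25 mm ⇒ ΔT = 0.25 / (11.9×10⁻⁶ × 213.0) = 98.63 K.
T = 27.0 + 98.63 = 125.6 °C.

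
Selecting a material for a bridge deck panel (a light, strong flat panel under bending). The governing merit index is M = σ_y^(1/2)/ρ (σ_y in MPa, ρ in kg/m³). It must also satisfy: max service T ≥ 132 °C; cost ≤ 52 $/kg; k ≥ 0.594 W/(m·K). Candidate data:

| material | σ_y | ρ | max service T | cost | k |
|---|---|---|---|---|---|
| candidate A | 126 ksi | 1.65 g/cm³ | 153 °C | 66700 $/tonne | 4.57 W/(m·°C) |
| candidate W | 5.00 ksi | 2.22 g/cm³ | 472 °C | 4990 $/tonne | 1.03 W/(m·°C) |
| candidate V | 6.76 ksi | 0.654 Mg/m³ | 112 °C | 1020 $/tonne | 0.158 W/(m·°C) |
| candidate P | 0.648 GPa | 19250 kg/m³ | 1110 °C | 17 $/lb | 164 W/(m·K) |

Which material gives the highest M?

Screen on constraints: max service T ≥ 132 °C; cost ≤ 52 $/kg; k ≥ 0.594 W/(m·K). Survivors: candidate W, candidate P.
Putting every candidate on a common basis:
  candidate W: σ_y = 34.47 MPa, ρ = 2220 kg/m³
  candidate P: σ_y = 648.0 MPa, ρ = 19250 kg/m³
  candidate W: M = 2.64×10⁻³
  candidate P: M = 1.32×10⁻³
The maximum is for candidate W.

candidate W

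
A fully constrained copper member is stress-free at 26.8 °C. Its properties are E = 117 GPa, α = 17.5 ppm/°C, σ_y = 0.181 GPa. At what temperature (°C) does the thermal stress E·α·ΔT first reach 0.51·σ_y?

71.9 °C

σ_y = 0.181 GPa = 181.0 MPa.
E·α·ΔT = 92.31 MPa ⇒ ΔT = 92.31 / (117.0×10³ × 17.5×10⁻⁶) = 45.08 K.
T = 26.8 + 45.08 = 71.88 °C.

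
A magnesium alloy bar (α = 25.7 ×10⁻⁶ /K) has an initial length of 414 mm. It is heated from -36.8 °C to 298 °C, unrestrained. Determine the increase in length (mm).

ΔT = 298 − (-36.8) = 334.8 K.
ΔL = α·L₀·ΔT = 25.7×10⁻⁶ × 414 mm × 334.8 K = 3.56 mm.

3.56 mm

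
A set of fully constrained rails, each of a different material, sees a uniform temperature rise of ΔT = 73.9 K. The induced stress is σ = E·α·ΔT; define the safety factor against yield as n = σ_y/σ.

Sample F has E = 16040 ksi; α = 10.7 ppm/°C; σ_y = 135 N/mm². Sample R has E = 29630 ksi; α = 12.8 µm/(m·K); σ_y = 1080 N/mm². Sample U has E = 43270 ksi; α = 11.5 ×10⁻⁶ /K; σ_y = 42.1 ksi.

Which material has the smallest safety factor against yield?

sample U

Converting E to GPa, α to ×10⁻⁶/K, σ_y to MPa, then σ and n for each:
  sample F: E = 110.6, α = 10.7, σ_y = 135.0 → σ = 87.4 MPa, n = 1.54
  sample R: E = 204.3, α = 12.8, σ_y = 1080 → σ = 193 MPa, n = 5.59
  sample U: E = 298.3, α = 11.5, σ_y = 290.3 → σ = 254 MPa, n = 1.14
Sample U has the lowest safety factor, n = 1.14.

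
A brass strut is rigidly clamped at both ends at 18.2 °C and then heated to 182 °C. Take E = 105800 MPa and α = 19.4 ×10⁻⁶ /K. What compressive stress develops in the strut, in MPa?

336 MPa

E = 105800 MPa = 105.8 GPa.
ΔT = 163.8 K. Constrained thermal stress σ = E·α·ΔT = 105.8×10³ MPa × 19.4×10⁻⁶ × 163.8 = 336 MPa (compressive).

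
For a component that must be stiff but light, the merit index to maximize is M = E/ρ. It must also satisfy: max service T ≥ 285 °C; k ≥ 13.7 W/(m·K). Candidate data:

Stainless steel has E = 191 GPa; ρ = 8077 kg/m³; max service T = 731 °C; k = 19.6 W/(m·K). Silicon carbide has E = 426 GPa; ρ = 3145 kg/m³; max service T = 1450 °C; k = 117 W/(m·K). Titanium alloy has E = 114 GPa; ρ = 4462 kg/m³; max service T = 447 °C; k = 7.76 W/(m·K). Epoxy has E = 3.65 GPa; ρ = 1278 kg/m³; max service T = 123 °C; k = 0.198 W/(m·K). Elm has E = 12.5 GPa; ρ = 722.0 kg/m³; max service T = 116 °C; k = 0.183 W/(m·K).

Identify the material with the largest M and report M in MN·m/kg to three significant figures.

Screen on constraints: max service T ≥ 285 °C; k ≥ 13.7 W/(m·K). Survivors: stainless steel, silicon carbide.
Per-candidate index values:
  silicon carbide: M = 135 MN·m/kg
  stainless steel: M = 23.6 MN·m/kg
Silicon carbide ranks first.

silicon carbide, M = 135 MN·m/kg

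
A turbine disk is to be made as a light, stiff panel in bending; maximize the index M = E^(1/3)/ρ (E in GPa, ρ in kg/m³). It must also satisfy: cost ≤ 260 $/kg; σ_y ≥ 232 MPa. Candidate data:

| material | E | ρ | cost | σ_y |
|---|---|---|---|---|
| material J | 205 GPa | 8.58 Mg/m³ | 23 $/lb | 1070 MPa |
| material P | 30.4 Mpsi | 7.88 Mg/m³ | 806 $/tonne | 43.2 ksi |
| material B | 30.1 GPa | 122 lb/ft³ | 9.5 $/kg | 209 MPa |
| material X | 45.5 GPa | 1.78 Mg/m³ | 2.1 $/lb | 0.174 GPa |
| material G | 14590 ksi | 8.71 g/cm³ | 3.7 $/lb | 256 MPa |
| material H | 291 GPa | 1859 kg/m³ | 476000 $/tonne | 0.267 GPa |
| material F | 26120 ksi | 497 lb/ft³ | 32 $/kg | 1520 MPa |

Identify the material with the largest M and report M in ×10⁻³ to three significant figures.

material P, M = 0.754×10⁻³

Screen on constraints: cost ≤ 260 $/kg; σ_y ≥ 232 MPa. Survivors: material J, material P, material G, material F.
Normalizing units and computing the index:
  material J: E = 205.0 GPa, ρ = 8580 kg/m³
  material P: E = 209.6 GPa, ρ = 7880 kg/m³
  material G: E = 100.6 GPa, ρ = 8710 kg/m³
  material F: E = 180.1 GPa, ρ = 7961 kg/m³
  material P: M = 0.754×10⁻³
  material F: M = 0.709×10⁻³
  material J: M = 0.687×10⁻³
  material G: M = 0.534×10⁻³
Material P has the largest M.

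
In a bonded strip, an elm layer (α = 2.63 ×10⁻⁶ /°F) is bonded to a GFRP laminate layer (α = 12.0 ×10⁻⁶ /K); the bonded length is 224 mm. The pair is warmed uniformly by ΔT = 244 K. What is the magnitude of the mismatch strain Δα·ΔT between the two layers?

elm: α = 2.63×10⁻⁶/°F × 9/5 = 4.73×10⁻⁶/K.
Δα = |4.73 − 12.0|×10⁻⁶/K = 7.27×10⁻⁶/K.
Mismatch strain = Δα·ΔT = 7.27×10⁻⁶ × 244.0 = 1.77×10⁻³.

1.77×10⁻³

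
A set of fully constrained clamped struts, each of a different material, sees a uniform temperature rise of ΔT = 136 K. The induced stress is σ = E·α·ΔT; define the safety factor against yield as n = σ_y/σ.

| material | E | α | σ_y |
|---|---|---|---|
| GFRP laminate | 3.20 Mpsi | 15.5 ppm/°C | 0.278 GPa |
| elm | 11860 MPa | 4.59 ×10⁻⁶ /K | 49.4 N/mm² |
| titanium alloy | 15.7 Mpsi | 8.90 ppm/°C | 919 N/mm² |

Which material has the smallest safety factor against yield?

GFRP laminate

With everything in SI (GPa, ×10⁻⁶/K, MPa):
  GFRP laminate: E = 22.06, α = 15.5, σ_y = 278.0 → σ = 46.5 MPa, n = 5.98
  elm: E = 11.86, α = 4.59, σ_y = 49.40 → σ = 7.40 MPa, n = 6.67
  titanium alloy: E = 108.2, α = 8.90, σ_y = 919.0 → σ = 131 MPa, n = 7.01
Smallest n: GFRP laminate with n = 5.98.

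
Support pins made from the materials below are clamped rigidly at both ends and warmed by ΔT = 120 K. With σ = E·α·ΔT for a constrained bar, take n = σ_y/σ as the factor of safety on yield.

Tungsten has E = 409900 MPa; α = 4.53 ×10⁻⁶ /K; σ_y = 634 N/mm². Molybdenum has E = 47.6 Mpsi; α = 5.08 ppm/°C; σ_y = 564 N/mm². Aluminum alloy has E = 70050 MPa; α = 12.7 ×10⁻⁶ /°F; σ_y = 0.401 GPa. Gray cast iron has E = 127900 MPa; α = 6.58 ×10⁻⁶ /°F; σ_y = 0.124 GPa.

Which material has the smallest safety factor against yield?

With everything in SI (GPa, ×10⁻⁶/K, MPa):
  tungsten: E = 409.9, α = 4.53, σ_y = 634.0 → σ = 223 MPa, n = 2.85
  molybdenum: E = 328.2, α = 5.08, σ_y = 564.0 → σ = 200 MPa, n = 2.82
  aluminum alloy: E = 70.05, α = 22.9, σ_y = 401.0 → σ = 192 MPa, n = 2.09
  gray cast iron: E = 127.9, α = 11.8, σ_y = 124.0 → σ = 182 MPa, n = 0.682
The minimum is gray cast iron at n = 0.682.

gray cast iron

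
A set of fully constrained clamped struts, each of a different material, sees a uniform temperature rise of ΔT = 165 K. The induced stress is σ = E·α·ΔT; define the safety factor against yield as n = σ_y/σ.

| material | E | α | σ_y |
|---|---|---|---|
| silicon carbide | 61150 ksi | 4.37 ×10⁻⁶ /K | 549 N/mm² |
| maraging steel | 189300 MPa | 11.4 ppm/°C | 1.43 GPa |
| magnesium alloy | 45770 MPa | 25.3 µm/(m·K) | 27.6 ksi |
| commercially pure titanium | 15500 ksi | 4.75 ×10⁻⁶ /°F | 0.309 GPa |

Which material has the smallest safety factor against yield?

Converting E to GPa, α to ×10⁻⁶/K, σ_y to MPa, then σ and n for each:
  silicon carbide: E = 421.6, α = 4.37, σ_y = 549.0 → σ = 304 MPa, n = 1.81
  maraging steel: E = 189.3, α = 11.4, σ_y = 1430 → σ = 356 MPa, n = 4.02
  magnesium alloy: E = 45.77, α = 25.3, σ_y = 190.3 → σ = 191 MPa, n = 0.996
  commercially pure titanium: E = 106.9, α = 8.55, σ_y = 309.0 → σ = 151 MPa, n = 2.05
The minimum is magnesium alloy at n = 0.996.

magnesium alloy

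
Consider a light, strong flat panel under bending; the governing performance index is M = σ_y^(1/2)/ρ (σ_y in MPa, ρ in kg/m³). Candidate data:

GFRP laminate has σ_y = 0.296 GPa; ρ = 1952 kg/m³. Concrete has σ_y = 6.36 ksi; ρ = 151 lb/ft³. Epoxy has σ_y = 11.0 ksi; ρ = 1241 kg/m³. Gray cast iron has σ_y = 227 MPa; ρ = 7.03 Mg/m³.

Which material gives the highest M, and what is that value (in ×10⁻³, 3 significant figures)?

GFRP laminate, M = 8.81×10⁻³

Convert each candidate to consistent units, then evaluate M:
  GFRP laminate: σ_y = 296.0 MPa, ρ = 1952 kg/m³
  concrete: σ_y = 43.85 MPa, ρ = 2419 kg/m³
  epoxy: σ_y = 75.84 MPa, ρ = 1241 kg/m³
  gray cast iron: σ_y = 227.0 MPa, ρ = 7030 kg/m³
  GFRP laminate: M = 8.81×10⁻³
  epoxy: M = 7.02×10⁻³
  concrete: M = 2.74×10⁻³
  gray cast iron: M = 2.14×10⁻³
GFRP laminate ranks first.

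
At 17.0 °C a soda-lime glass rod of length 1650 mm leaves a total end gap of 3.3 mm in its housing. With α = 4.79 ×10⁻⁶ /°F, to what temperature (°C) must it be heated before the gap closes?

249 °C

α = 4.79×10⁻⁶/°F × 9/5 = 8.62×10⁻⁶/K.
α·L₀·ΔT = 3.3 mm ⇒ ΔT = 3.3 / (8.62×10⁻⁶ × 1650.0) = 232.0 K.
T = 17.0 + 232.0 = 249.0 °C.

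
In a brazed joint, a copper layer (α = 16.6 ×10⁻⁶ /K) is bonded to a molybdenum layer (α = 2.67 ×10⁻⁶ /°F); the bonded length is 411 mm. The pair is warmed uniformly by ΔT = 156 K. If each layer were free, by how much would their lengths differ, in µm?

756 µm

molybdenum: α = 2.67×10⁻⁶/°F × 9/5 = 4.81×10⁻⁶/K.
Δα = |16.6 − 4.81|×10⁻⁶/K = 11.8×10⁻⁶/K.
ΔL_mismatch = Δα·L·ΔT = 11.8×10⁻⁶ × 411.0 mm × 156.0 K = 756 µm.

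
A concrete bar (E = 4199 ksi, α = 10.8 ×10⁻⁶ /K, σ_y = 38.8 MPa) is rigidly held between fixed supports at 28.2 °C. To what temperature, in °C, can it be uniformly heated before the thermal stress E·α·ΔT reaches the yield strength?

152 °C

E = 4199 ksi = 28.95 GPa.
E·α·ΔT = 38.80 MPa ⇒ ΔT = 38.80 / (28.95×10³ × 10.8×10⁻⁶) = 124.1 K.
T = 28.2 + 124.1 = 152.3 °C.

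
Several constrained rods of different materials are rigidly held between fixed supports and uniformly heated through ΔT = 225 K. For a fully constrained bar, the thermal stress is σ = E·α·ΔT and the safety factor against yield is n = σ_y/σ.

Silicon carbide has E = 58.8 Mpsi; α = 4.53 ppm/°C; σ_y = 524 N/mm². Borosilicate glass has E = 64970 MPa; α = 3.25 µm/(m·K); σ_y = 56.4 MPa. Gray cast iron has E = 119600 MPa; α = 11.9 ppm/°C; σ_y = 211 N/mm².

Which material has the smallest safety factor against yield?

With everything in SI (GPa, ×10⁻⁶/K, MPa):
  silicon carbide: E = 405.4, α = 4.53, σ_y = 524.0 → σ = 413 MPa, n = 1.27
  borosilicate glass: E = 64.97, α = 3.25, σ_y = 56.40 → σ = 47.5 MPa, n = 1.19
  gray cast iron: E = 119.6, α = 11.9, σ_y = 211.0 → σ = 320 MPa, n = 0.659
Smallest n: gray cast iron with n = 0.659.

gray cast iron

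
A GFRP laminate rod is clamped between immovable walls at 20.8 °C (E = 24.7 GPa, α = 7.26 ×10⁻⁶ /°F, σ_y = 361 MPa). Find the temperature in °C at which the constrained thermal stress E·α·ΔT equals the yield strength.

α = 7.26×10⁻⁶/°F × 9/5 = 13.1×10⁻⁶/K.
E·α·ΔT = 361.0 MPa ⇒ ΔT = 361.0 / (24.70×10³ × 13.1×10⁻⁶) = 1118 K.
T = 20.8 + 1118 = 1139 °C.

1140 °C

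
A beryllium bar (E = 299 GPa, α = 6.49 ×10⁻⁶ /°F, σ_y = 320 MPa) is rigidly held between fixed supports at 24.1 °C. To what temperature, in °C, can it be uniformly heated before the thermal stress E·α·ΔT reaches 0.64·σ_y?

α = 6.49×10⁻⁶/°F × 9/5 = 11.7×10⁻⁶/K.
E·α·ΔT = 204.8 MPa ⇒ ΔT = 204.8 / (299.0×10³ × 11.7×10⁻⁶) = 58.63 K.
T = 24.1 + 58.63 = 82.73 °C.

82.7 °C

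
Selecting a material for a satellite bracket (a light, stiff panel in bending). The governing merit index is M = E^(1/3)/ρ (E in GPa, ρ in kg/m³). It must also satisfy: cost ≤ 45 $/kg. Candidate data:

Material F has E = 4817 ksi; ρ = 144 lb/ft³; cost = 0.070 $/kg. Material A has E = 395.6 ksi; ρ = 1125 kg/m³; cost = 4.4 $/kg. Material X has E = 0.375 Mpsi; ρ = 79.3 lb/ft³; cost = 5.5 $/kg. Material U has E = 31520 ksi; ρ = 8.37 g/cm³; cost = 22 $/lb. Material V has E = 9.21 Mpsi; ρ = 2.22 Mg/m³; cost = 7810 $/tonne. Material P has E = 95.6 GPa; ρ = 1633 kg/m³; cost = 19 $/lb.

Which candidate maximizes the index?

Screen on constraints: cost ≤ 45 $/kg. Survivors: material F, material A, material X, material V, material P.
Convert each candidate to consistent units, then evaluate M:
  material F: E = 33.21 GPa, ρ = 2307 kg/m³
  material A: E = 2.728 GPa, ρ = 1125 kg/m³
  material X: E = 2.586 GPa, ρ = 1270 kg/m³
  material V: E = 63.50 GPa, ρ = 2220 kg/m³
  material P: E = 95.60 GPa, ρ = 1633 kg/m³
  material P: M = 2.80×10⁻³
  material V: M = 1.80×10⁻³
  material F: M = 1.39×10⁻³
  material A: M = 1.24×10⁻³
  material X: M = 1.08×10⁻³
The maximum is for material P.

material P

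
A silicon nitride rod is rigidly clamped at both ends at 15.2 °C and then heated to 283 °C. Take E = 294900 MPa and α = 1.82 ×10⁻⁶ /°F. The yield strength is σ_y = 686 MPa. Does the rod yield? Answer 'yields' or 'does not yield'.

does not yield

E = 294900 MPa = 294.9 GPa.
α = 1.82×10⁻⁶/°F × 9/5 = 3.28×10⁻⁶/K.
ΔT = 267.8 K. Constrained thermal stress σ = E·α·ΔT = 294.9×10³ MPa × 3.28×10⁻⁶ × 267.8 = 259 MPa (compressive).
Compare to σ_y = 686 MPa: σ < σ_y, so it does not yield.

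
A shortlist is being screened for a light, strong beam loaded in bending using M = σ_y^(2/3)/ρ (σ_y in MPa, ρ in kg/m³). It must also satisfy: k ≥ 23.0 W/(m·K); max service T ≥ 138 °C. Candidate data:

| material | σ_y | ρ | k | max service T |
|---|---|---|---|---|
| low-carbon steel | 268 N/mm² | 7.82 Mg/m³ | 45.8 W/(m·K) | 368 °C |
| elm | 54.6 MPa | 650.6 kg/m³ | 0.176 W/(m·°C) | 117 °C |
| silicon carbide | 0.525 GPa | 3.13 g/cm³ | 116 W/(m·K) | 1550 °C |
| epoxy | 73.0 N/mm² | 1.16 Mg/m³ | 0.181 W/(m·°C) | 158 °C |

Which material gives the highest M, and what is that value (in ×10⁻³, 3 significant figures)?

silicon carbide, M = 20.8×10⁻³

Screen on constraints: k ≥ 23.0 W/(m·K); max service T ≥ 138 °C. Survivors: low-carbon steel, silicon carbide.
In SI units:
  low-carbon steel: σ_y = 268.0 MPa, ρ = 7820 kg/m³
  silicon carbide: σ_y = 525.0 MPa, ρ = 3130 kg/m³
  silicon carbide: M = 20.8×10⁻³
  low-carbon steel: M = 5.32×10⁻³
Silicon carbide ranks first.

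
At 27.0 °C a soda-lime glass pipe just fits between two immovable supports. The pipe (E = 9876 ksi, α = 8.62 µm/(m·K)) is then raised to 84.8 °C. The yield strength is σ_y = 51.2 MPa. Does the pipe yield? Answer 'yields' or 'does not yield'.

does not yield

E = 9876 ksi = 68.09 GPa.
ΔT = 57.80 K. Constrained thermal stress σ = E·α·ΔT = 68.09×10³ MPa × 8.62×10⁻⁶ × 57.80 = 33.9 MPa (compressive).
Compare to σ_y = 51.2 MPa: σ < σ_y, so it does not yield.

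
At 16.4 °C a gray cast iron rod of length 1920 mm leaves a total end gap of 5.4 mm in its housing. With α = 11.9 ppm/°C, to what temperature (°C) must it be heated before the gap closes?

253 °C

α·L₀·ΔT = 5.4 mm ⇒ ΔT = 5.4 / (11.9×10⁻⁶ × 1920.0) = 236.3 K.
T = 16.4 + 236.3 = 252.7 °C.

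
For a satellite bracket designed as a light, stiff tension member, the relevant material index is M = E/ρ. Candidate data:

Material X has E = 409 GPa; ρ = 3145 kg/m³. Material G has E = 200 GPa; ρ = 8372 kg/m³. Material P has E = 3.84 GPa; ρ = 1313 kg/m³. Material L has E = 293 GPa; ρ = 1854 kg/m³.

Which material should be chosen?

material L

Evaluate M for each candidate:
  material L: M = 158 MN·m/kg
  material X: M = 130 MN·m/kg
  material G: M = 23.9 MN·m/kg
  material P: M = 2.92 MN·m/kg
Material L has the largest M.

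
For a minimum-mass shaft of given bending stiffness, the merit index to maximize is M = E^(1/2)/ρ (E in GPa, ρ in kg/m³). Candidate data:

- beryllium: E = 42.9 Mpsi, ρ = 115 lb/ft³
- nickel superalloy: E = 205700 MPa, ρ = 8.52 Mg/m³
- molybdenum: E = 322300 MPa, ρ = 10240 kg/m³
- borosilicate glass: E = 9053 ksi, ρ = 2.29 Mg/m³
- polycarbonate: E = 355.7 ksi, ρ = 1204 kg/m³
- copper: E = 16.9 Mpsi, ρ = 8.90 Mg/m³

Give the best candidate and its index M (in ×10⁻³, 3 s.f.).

After converting to SI:
  beryllium: E = 295.8 GPa, ρ = 1842 kg/m³
  nickel superalloy: E = 205.7 GPa, ρ = 8520 kg/m³
  molybdenum: E = 322.3 GPa, ρ = 10240 kg/m³
  borosilicate glass: E = 62.42 GPa, ρ = 2290 kg/m³
  polycarbonate: E = 2.452 GPa, ρ = 1204 kg/m³
  copper: E = 116.5 GPa, ρ = 8900 kg/m³
  beryllium: M = 9.34×10⁻³
  borosilicate glass: M = 3.45×10⁻³
  molybdenum: M = 1.75×10⁻³
  nickel superalloy: M = 1.68×10⁻³
  polycarbonate: M = 1.30×10⁻³
  copper: M = 1.21×10⁻³
Highest index: beryllium.

beryllium, M = 9.34×10⁻³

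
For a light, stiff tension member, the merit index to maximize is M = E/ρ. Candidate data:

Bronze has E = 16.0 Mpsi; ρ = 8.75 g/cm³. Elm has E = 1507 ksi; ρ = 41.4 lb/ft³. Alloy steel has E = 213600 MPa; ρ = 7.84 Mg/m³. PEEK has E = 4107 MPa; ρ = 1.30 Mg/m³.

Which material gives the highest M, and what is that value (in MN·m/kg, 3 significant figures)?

Putting every candidate on a common basis:
  bronze: E = 110.3 GPa, ρ = 8750 kg/m³
  elm: E = 10.39 GPa, ρ = 663.2 kg/m³
  alloy steel: E = 213.6 GPa, ρ = 7840 kg/m³
  PEEK: E = 4.107 GPa, ρ = 1300 kg/m³
  alloy steel: M = 27.2 MN·m/kg
  elm: M = 15.7 MN·m/kg
  bronze: M = 12.6 MN·m/kg
  PEEK: M = 3.16 MN·m/kg
The maximum is for alloy steel.

alloy steel, M = 27.2 MN·m/kg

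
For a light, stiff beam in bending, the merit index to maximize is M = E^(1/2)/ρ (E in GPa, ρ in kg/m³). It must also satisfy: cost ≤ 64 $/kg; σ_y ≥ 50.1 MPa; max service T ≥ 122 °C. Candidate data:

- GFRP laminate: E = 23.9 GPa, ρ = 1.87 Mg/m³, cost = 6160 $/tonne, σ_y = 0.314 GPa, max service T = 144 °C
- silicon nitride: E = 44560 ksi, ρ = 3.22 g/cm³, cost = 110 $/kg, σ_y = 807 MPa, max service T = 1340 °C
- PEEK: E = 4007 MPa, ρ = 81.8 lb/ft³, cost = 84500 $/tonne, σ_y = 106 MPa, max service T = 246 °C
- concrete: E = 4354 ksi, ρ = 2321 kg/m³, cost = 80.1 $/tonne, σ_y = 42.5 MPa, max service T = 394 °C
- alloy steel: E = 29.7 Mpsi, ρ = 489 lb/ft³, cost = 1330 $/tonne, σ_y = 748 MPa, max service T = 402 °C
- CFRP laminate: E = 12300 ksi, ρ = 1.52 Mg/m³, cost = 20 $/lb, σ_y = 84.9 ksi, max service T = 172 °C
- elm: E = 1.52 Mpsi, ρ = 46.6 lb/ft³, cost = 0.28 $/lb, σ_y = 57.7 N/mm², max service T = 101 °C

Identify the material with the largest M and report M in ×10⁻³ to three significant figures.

CFRP laminate, M = 6.06×10⁻³

Screen on constraints: cost ≤ 64 $/kg; σ_y ≥ 50.1 MPa; max service T ≥ 122 °C. Survivors: GFRP laminate, alloy steel, CFRP laminate.
Putting every candidate on a common basis:
  GFRP laminate: E = 23.90 GPa, ρ = 1870 kg/m³
  alloy steel: E = 204.8 GPa, ρ = 7833 kg/m³
  CFRP laminate: E = 84.81 GPa, ρ = 1520 kg/m³
  CFRP laminate: M = 6.06×10⁻³
  GFRP laminate: M = 2.61×10⁻³
  alloy steel: M = 1.83×10⁻³
Highest index: CFRP laminate.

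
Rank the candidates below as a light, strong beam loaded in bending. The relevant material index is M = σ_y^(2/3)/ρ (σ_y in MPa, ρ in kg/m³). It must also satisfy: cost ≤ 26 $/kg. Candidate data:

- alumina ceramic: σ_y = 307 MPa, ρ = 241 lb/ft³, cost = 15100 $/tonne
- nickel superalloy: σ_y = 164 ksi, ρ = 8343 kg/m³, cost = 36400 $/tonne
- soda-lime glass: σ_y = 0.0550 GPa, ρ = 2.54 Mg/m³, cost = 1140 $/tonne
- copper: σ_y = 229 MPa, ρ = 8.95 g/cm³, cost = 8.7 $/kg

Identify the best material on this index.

alumina ceramic

Screen on constraints: cost ≤ 26 $/kg. Survivors: alumina ceramic, soda-lime glass, copper.
In SI units:
  alumina ceramic: σ_y = 307.0 MPa, ρ = 3860 kg/m³
  soda-lime glass: σ_y = 55.00 MPa, ρ = 2540 kg/m³
  copper: σ_y = 229.0 MPa, ρ = 8950 kg/m³
  alumina ceramic: M = 11.8×10⁻³
  soda-lime glass: M = 5.69×10⁻³
  copper: M = 4.18×10⁻³
Highest index: alumina ceramic.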